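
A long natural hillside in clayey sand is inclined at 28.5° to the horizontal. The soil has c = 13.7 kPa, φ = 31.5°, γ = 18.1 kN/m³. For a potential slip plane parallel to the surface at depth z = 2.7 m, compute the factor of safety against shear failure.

For an infinite slope with a slip plane parallel to the surface (no pore pressure): FS = [c + γz cos²β tanφ] / [γz sinβ cosβ].
γz = 18.1·2.7 = 48.87 kN/m²
Numerator = 13.7 + 48.87·cos²28.5°·tan31.5° = 13.7 + 48.87·0.7723·0.6128 = 36.829 kPa
Denominator = 48.87·sin28.5°·cos28.5° = 48.87·0.4772·0.8788 = 20.493 kPa
FS = 36.829 / 20.493 = 1.797

FS = 1.80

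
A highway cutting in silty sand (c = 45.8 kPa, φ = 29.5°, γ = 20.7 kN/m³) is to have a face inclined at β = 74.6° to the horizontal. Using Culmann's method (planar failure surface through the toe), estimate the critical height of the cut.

H_c = 25.25 m

Culmann's analysis gives the critical failure plane at α_cr = (β + φ)/2 = (74.6 + 29.5)/2 = 52.0°, and the critical height
H_c = (4c/γ) · sinβ cosφ / [1 − cos(β − φ)]
    = (4·45.8/20.7) · sin74.6°·cos29.5° / [1 − cos(45.1°)]
    = 8.850 · 0.9641·0.8704 / [1 − 0.7059]
    = 8.850 · 0.8391 / 0.2941
    = 25.25 m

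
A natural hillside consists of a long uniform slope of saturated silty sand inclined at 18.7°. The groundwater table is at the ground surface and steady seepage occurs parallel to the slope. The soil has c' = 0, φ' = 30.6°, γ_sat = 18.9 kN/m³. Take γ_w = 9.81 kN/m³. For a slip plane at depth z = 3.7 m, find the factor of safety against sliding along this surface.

With seepage parallel to the slope and the water table at the surface, the effective normal stress on the slip plane uses the buoyant unit weight γ' = γ_sat − γ_w while the driving shear stress uses γ_sat:
FS = [c' + γ' z cos²β tanφ'] / [γ_sat z sinβ cosβ]
(For c' = 0 this reduces to FS = (γ'/γ_sat)·tanφ'/tanβ.)
γ' = 18.9 − 9.81 = 9.09 kN/m³
Numerator = 0.0 + 9.09·3.7·cos²18.7°·tan30.6° = 0.0 + 9.09·3.7·0.8972·0.5914 = 17.846 kPa
Denominator = 18.9·3.7·sin18.7°·cos18.7° = 18.9·3.7·0.3206·0.9472 = 21.237 kPa
FS = 17.846 / 21.237 = 0.840

FS = 0.84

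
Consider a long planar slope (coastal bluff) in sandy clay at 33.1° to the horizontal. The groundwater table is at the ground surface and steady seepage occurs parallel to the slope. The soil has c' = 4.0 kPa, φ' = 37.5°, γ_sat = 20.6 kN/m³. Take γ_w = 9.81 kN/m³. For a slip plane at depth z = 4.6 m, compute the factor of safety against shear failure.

With seepage parallel to the slope and the water table at the surface, the effective normal stress on the slip plane uses the buoyant unit weight γ' = γ_sat − γ_w while the driving shear stress uses γ_sat:
FS = [c' + γ' z cos²β tanφ'] / [γ_sat z sinβ cosβ]
γ' = 20.6 − 9.81 = 10.79 kN/m³
Numerator = 4.0 + 10.79·4.6·cos²33.1°·tan37.5° = 4.0 + 10.79·4.6·0.7018·0.7673 = 30.727 kPa
Denominator = 20.6·4.6·sin33.1°·cos33.1° = 20.6·4.6·0.5461·0.8377 = 43.351 kPa
FS = 30.727 / 43.351 = 0.709

FS = 0.71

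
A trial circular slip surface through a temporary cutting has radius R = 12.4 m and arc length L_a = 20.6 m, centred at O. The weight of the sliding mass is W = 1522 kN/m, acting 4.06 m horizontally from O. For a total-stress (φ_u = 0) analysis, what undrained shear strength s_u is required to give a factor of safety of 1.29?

FS = s_u·L_a·R / (W·d), so s_u = FS·W·d / (L_a·R).
s_u = 1.29·1522·4.06 / (20.60·12.4) = 7971.3 / 255.44 = 31.21 kPa

s_u = 31.2 kPa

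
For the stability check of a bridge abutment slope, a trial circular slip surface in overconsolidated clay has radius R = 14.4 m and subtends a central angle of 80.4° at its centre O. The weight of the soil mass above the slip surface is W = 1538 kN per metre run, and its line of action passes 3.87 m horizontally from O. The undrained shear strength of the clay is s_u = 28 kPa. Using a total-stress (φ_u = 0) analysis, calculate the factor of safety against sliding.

Taking moments about the centre O, the resisting moment is provided by the undrained shear strength acting along the arc:
Arc length L_a = R·θ = 14.4·(80.4°·π/180) = 14.4·1.4032 = 20.21 m
M_R = s_u·L_a·R = 28·20.21·14.4 = 8147.4 kN·m/m
M_D = W·d = 1538·3.87 = 5952.1 kN·m/m
FS = M_R / M_D = 8147.4 / 5952.1 = 1.369

FS = 1.37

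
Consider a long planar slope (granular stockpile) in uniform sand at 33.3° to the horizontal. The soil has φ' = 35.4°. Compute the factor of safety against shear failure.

FS = 1.08

For a dry cohesionless infinite slope the factor of safety is FS = tanφ' / tanβ.
FS = tan35.4° / tan33.3° = 0.7107 / 0.6569 = 1.082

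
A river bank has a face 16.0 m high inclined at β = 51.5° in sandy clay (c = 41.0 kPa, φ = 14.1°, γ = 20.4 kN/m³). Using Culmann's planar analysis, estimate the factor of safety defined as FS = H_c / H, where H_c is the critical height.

FS = 1.86

H_c = (4c/γ) · sinβ cosφ / [1 − cos(β − φ)]
    = (4·41.0/20.4) · sin51.5°·cos14.1° / [1 − cos37.4°]
    = 8.039 · 0.7590 / 0.2056 = 29.68 m
FS = H_c / H = 29.68 / 16.0 = 1.855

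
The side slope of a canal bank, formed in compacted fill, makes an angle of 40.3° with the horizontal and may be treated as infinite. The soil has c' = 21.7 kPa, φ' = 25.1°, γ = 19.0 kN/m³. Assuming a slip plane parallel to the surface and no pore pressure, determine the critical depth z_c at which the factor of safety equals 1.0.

Setting FS = 1.00 in FS = [c' + γz cos²β tanφ'] / [γz sinβ cosβ] and solving for z:
z = c' / [γ cosβ (FS·sinβ − cosβ·tanφ')]
  = 21.7 / [19.0·cos40.3°·(1.00·sin40.3° − cos40.3°·tan25.1°)]
  = 21.7 / [19.0·0.7627·(1.00·0.6468 − 0.7627·0.4684)]
  = 21.7 / 4.1955 = 5.172 m

z_c = 5.17 m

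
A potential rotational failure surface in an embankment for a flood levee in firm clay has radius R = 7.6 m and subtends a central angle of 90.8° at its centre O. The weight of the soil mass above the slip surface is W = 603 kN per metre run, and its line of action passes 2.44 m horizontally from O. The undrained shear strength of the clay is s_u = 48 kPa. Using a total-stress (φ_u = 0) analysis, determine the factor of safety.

Taking moments about the centre O, the resisting moment is provided by the undrained shear strength acting along the arc:
Arc length L_a = R·θ = 7.6·(90.8°·π/180) = 7.6·1.5848 = 12.04 m
M_R = s_u·L_a·R = 48·12.04·7.6 = 4393.7 kN·m/m
M_D = W·d = 603·2.44 = 1471.3 kN·m/m
FS = M_R / M_D = 4393.7 / 1471.3 = 2.986

FS = 2.99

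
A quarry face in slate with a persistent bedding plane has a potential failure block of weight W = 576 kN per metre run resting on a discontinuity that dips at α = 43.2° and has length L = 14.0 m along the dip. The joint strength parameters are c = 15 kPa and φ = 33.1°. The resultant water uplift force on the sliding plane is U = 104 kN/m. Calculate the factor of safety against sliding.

FS = 1.05

Resolving the block weight along and normal to the plane and applying the Mohr–Coulomb strength on the joint:
N' = W cosα − U = 576·cos43.2° − 104 = 315.9 kN/m
Driving force T = W sinα = 576·sin43.2° = 394.3 kN/m
Resisting force R = c·L + N'·tanφ = 15·14.0 + 315.9·tan33.1° = 210.0 + 205.9 = 415.9 kN/m
FS = R / T = 415.9 / 394.3 = 1.055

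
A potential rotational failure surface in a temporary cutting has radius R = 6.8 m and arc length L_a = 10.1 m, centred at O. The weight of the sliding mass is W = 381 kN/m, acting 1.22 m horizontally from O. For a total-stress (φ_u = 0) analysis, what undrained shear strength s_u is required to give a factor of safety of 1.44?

s_u = 9.7 kPa

FS = s_u·L_a·R / (W·d), so s_u = FS·W·d / (L_a·R).
s_u = 1.44·381·1.22 / (10.10·6.8) = 669.3 / 68.68 = 9.75 kPa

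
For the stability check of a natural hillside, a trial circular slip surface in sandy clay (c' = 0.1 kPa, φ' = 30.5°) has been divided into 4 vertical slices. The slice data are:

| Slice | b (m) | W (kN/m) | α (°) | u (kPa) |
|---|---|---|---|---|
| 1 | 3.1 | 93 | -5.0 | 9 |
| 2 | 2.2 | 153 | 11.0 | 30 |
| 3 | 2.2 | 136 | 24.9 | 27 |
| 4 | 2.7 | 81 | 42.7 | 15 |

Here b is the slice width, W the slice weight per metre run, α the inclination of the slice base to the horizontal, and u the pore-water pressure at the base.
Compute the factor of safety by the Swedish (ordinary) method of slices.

Ordinary method of slices: FS = Σ[c'·Δl_i + (W_i cosα_i − u_i·Δl_i)·tanφ'] / Σ W_i sinα_i, with Δl_i = b_i / cosα_i.
Slice 1: Δl = 3.1/cos(-5.0°) = 3.112 m; N'_1 = 93·cos(-5.0°) − 9·3.112 = 64.6; c'Δl = 0.31; W sinα = -8.1
Slice 2: Δl = 2.2/cos11.0° = 2.241 m; N'_2 = 153·cos11.0° − 30·2.241 = 83.0; c'Δl = 0.22; W sinα = 29.2
Slice 3: Δl = 2.2/cos24.9° = 2.425 m; N'_3 = 136·cos24.9° − 27·2.425 = 57.9; c'Δl = 0.24; W sinα = 57.3
Slice 4: Δl = 2.7/cos42.7° = 3.674 m; N'_4 = 81·cos42.7° − 15·3.674 = 4.4; c'Δl = 0.37; W sinα = 54.9
Σc'Δl = 1.1 kN/m; ΣN' = 209.9 kN/m; ΣW sinα = 133.3 kN/m
Resisting = 1.1 + 209.9·tan30.5° = 1.1 + 123.6 = 124.8 kN/m
FS = 124.8 / 133.3 = 0.936

FS = 0.94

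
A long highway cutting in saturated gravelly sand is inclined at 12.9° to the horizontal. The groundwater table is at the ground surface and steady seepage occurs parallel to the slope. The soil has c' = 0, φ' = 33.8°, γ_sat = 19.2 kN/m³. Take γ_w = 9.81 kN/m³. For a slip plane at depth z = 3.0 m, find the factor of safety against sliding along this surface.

With seepage parallel to the slope and the water table at the surface, the effective normal stress on the slip plane uses the buoyant unit weight γ' = γ_sat − γ_w while the driving shear stress uses γ_sat:
FS = [c' + γ' z cos²β tanφ'] / [γ_sat z sinβ cosβ]
(For c' = 0 this reduces to FS = (γ'/γ_sat)·tanφ'/tanβ.)
γ' = 19.2 − 9.81 = 9.39 kN/m³
Numerator = 0.0 + 9.39·3.0·cos²12.9°·tan33.8° = 0.0 + 9.39·3.0·0.9502·0.6694 = 17.918 kPa
Denominator = 19.2·3.0·sin12.9°·cos12.9° = 19.2·3.0·0.2233·0.9748 = 12.535 kPa
FS = 17.918 / 12.535 = 1.429

FS = 1.43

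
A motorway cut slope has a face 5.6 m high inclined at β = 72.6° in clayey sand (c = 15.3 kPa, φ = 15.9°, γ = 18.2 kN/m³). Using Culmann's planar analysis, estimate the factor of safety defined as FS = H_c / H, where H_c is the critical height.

H_c = (4c/γ) · sinβ cosφ / [1 − cos(β − φ)]
    = (4·15.3/18.2) · sin72.6°·cos15.9° / [1 − cos56.7°]
    = 3.363 · 0.9177 / 0.4510 = 6.84 m
FS = H_c / H = 6.84 / 5.6 = 1.222

FS = 1.22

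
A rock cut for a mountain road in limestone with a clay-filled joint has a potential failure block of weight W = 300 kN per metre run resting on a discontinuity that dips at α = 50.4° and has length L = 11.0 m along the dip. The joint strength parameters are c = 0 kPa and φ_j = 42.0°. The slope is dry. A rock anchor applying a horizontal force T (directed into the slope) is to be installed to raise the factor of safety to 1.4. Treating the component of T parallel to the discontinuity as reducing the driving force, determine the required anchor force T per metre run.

Resolving forces along and normal to the sliding plane, with the horizontal anchor force T adding T·sinα to the effective normal force and T·cosα acting up the plane against the driving force:
FS = [cL + (W cosα + T sinα) tanφ_j] / [W sinα − T cosα]
Without the anchor: N' = 191.2 kN/m, driving T_d = 231.2 kN/m, resisting R = 0·11.0 + 191.2·tan42.0° = 172.2 kN/m, FS = 0.74.
Setting FS = 1.4 and solving for T:
1.4·(231.2 − T cos50.4°) = 172.2 + T sin50.4°·tan42.0°
T·(sin50.4°·tan42.0° + 1.4·cos50.4°) = 1.4·231.2 − 172.2
T·(0.7705·0.9004 + 1.4·0.6374) = 323.6 − 172.2 = 151.4
T·1.5862 = 151.4
T = 95.5 kN/m

T = 95 kN/m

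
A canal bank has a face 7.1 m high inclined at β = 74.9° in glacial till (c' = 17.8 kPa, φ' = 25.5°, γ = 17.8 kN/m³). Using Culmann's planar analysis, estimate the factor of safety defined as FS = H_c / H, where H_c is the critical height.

H_c = (4c'/γ) · sinβ cosφ' / [1 − cos(β − φ')]
    = (4·17.8/17.8) · sin74.9°·cos25.5° / [1 − cos49.4°]
    = 4.000 · 0.8714 / 0.3492 = 9.98 m
FS = H_c / H = 9.98 / 7.1 = 1.406

FS = 1.41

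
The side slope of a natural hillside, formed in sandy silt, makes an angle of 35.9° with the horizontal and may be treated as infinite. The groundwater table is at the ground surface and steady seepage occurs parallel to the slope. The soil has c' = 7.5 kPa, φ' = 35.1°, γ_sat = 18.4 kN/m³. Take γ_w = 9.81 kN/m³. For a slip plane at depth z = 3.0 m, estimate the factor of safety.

FS = 0.74

With seepage parallel to the slope and the water table at the surface, the effective normal stress on the slip plane uses the buoyant unit weight γ' = γ_sat − γ_w while the driving shear stress uses γ_sat:
FS = [c' + γ' z cos²β tanφ'] / [γ_sat z sinβ cosβ]
γ' = 18.4 − 9.81 = 8.59 kN/m³
Numerator = 7.5 + 8.59·3.0·cos²35.9°·tan35.1° = 7.5 + 8.59·3.0·0.6562·0.7028 = 19.384 kPa
Denominator = 18.4·3.0·sin35.9°·cos35.9° = 18.4·3.0·0.5864·0.8100 = 26.219 kPa
FS = 19.384 / 26.219 = 0.739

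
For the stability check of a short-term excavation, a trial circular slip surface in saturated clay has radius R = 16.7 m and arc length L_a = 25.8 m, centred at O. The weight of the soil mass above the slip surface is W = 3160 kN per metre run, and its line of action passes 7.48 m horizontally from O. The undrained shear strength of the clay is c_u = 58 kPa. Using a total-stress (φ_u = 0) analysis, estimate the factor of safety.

FS = 1.06

Taking moments about the centre O, the resisting moment is provided by the undrained shear strength acting along the arc:
M_R = c_u·L_a·R = 58·25.80·16.7 = 24989.9 kN·m/m
M_D = W·d = 3160·7.48 = 23636.8 kN·m/m
FS = M_R / M_D = 24989.9 / 23636.8 = 1.057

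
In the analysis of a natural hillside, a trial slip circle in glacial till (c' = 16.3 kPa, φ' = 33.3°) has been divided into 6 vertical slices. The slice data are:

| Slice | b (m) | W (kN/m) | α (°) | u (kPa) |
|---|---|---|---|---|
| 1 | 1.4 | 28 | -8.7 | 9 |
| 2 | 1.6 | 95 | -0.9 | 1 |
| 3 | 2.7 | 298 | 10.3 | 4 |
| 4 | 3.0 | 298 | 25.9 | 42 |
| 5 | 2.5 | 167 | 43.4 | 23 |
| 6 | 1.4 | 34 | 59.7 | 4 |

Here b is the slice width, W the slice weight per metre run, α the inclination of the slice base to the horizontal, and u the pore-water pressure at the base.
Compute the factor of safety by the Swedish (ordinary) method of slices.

Ordinary method of slices: FS = Σ[c'·Δl_i + (W_i cosα_i − u_i·Δl_i)·tanφ'] / Σ W_i sinα_i, with Δl_i = b_i / cosα_i.
Slice 1: Δl = 1.4/cos(-8.7°) = 1.416 m; N'_1 = 28·cos(-8.7°) − 9·1.416 = 14.9; c'Δl = 23.09; W sinα = -4.2
Slice 2: Δl = 1.6/cos(-0.9°) = 1.600 m; N'_2 = 95·cos(-0.9°) − 1·1.600 = 93.4; c'Δl = 26.08; W sinα = -1.5
Slice 3: Δl = 2.7/cos10.3° = 2.744 m; N'_3 = 298·cos10.3° − 4·2.744 = 282.2; c'Δl = 44.73; W sinα = 53.3
Slice 4: Δl = 3.0/cos25.9° = 3.335 m; N'_4 = 298·cos25.9° − 42·3.335 = 128.0; c'Δl = 54.36; W sinα = 130.2
Slice 5: Δl = 2.5/cos43.4° = 3.441 m; N'_5 = 167·cos43.4° − 23·3.441 = 42.2; c'Δl = 56.09; W sinα = 114.7
Slice 6: Δl = 1.4/cos59.7° = 2.775 m; N'_6 = 34·cos59.7° − 4·2.775 = 6.1; c'Δl = 45.23; W sinα = 29.4
Σc'Δl = 249.6 kN/m; ΣN' = 566.8 kN/m; ΣW sinα = 321.8 kN/m
Resisting = 249.6 + 566.8·tan33.3° = 249.6 + 372.3 = 621.9 kN/m
FS = 621.9 / 321.8 = 1.932

FS = 1.93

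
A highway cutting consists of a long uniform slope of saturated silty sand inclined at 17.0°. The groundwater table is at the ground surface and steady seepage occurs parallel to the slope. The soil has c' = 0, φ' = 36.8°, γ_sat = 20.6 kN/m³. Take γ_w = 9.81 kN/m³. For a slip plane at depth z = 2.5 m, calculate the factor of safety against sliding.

FS = 1.28

With seepage parallel to the slope and the water table at the surface, the effective normal stress on the slip plane uses the buoyant unit weight γ' = γ_sat − γ_w while the driving shear stress uses γ_sat:
FS = [c' + γ' z cos²β tanφ'] / [γ_sat z sinβ cosβ]
(For c' = 0 this reduces to FS = (γ'/γ_sat)·tanφ'/tanβ.)
γ' = 20.6 − 9.81 = 10.79 kN/m³
Numerator = 0.0 + 10.79·2.5·cos²17.0°·tan36.8° = 0.0 + 10.79·2.5·0.9145·0.7481 = 18.455 kPa
Denominator = 20.6·2.5·sin17.0°·cos17.0° = 20.6·2.5·0.2924·0.9563 = 14.399 kPa
FS = 18.455 / 14.399 = 1.282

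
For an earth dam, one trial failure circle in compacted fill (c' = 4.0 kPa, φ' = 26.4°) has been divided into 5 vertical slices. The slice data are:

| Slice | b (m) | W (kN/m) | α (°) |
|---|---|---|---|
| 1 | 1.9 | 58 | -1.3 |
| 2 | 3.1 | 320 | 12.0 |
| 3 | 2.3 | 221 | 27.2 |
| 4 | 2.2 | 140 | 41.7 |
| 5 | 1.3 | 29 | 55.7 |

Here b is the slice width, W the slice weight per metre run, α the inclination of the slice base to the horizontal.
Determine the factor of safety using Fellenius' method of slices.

Ordinary method of slices: FS = Σ[c'·Δl_i + (W_i cosα_i)·tanφ'] / Σ W_i sinα_i, with Δl_i = b_i / cosα_i.
Slice 1: Δl = 1.9/cos(-1.3°) = 1.900 m; N'_1 = 58·cos(-1.3°) = 58.0; c'Δl = 7.60; W sinα = -1.3
Slice 2: Δl = 3.1/cos12.0° = 3.169 m; N'_2 = 320·cos12.0° = 313.0; c'Δl = 12.68; W sinα = 66.5
Slice 3: Δl = 2.3/cos27.2° = 2.586 m; N'_3 = 221·cos27.2° = 196.6; c'Δl = 10.34; W sinα = 101.0
Slice 4: Δl = 2.2/cos41.7° = 2.947 m; N'_4 = 140·cos41.7° = 104.5; c'Δl = 11.79; W sinα = 93.1
Slice 5: Δl = 1.3/cos55.7° = 2.307 m; N'_5 = 29·cos55.7° = 16.3; c'Δl = 9.23; W sinα = 24.0
Σc'Δl = 51.6 kN/m; ΣN' = 688.4 kN/m; ΣW sinα = 283.3 kN/m
Resisting = 51.6 + 688.4·tan26.4° = 51.6 + 341.7 = 393.4 kN/m
FS = 393.4 / 283.3 = 1.388

FS = 1.39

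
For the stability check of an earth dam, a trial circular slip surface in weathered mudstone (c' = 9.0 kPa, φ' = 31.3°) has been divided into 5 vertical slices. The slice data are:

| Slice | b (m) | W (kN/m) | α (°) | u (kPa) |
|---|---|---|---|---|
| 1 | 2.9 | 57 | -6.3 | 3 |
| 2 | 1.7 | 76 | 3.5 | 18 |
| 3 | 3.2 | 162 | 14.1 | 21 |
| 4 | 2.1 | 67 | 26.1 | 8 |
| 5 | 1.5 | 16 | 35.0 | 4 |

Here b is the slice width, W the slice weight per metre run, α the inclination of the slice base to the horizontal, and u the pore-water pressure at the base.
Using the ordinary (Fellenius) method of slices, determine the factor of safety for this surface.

FS = 3.24

Ordinary method of slices: FS = Σ[c'·Δl_i + (W_i cosα_i − u_i·Δl_i)·tanφ'] / Σ W_i sinα_i, with Δl_i = b_i / cosα_i.
Slice 1: Δl = 2.9/cos(-6.3°) = 2.918 m; N'_1 = 57·cos(-6.3°) − 3·2.918 = 47.9; c'Δl = 26.26; W sinα = -6.3
Slice 2: Δl = 1.7/cos3.5° = 1.703 m; N'_2 = 76·cos3.5° − 18·1.703 = 45.2; c'Δl = 15.33; W sinα = 4.6
Slice 3: Δl = 3.2/cos14.1° = 3.299 m; N'_3 = 162·cos14.1° − 21·3.299 = 87.8; c'Δl = 29.69; W sinα = 39.5
Slice 4: Δl = 2.1/cos26.1° = 2.338 m; N'_4 = 67·cos26.1° − 8·2.338 = 41.5; c'Δl = 21.05; W sinα = 29.5
Slice 5: Δl = 1.5/cos35.0° = 1.831 m; N'_5 = 16·cos35.0° − 4·1.831 = 5.8; c'Δl = 16.48; W sinα = 9.2
Σc'Δl = 108.8 kN/m; ΣN' = 228.2 kN/m; ΣW sinα = 76.5 kN/m
Resisting = 108.8 + 228.2·tan31.3° = 108.8 + 138.7 = 247.5 kN/m
FS = 247.5 / 76.5 = 3.236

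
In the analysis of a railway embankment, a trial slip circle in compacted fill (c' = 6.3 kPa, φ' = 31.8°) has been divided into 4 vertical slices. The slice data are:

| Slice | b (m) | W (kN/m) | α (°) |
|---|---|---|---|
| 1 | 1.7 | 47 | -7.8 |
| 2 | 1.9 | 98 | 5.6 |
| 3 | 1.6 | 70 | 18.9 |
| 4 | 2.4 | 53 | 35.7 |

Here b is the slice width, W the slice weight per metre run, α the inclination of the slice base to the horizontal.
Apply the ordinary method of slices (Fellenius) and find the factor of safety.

Ordinary method of slices: FS = Σ[c'·Δl_i + (W_i cosα_i)·tanφ'] / Σ W_i sinα_i, with Δl_i = b_i / cosα_i.
Slice 1: Δl = 1.7/cos(-7.8°) = 1.716 m; N'_1 = 47·cos(-7.8°) = 46.6; c'Δl = 10.81; W sinα = -6.4
Slice 2: Δl = 1.9/cos5.6° = 1.909 m; N'_2 = 98·cos5.6° = 97.5; c'Δl = 12.03; W sinα = 9.6
Slice 3: Δl = 1.6/cos18.9° = 1.691 m; N'_3 = 70·cos18.9° = 66.2; c'Δl = 10.65; W sinα = 22.7
Slice 4: Δl = 2.4/cos35.7° = 2.955 m; N'_4 = 53·cos35.7° = 43.0; c'Δl = 18.62; W sinα = 30.9
Σc'Δl = 52.1 kN/m; ΣN' = 253.4 kN/m; ΣW sinα = 56.8 kN/m
Resisting = 52.1 + 253.4·tan31.8° = 52.1 + 157.1 = 209.2 kN/m
FS = 209.2 / 56.8 = 3.684

FS = 3.68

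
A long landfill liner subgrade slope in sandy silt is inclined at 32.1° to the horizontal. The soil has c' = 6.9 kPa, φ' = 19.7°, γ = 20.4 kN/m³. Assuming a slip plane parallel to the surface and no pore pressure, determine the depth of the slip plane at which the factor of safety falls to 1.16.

z = 1.28 m

Setting FS = 1.16 in FS = [c' + γz cos²β tanφ'] / [γz sinβ cosβ] and solving for z:
z = c' / [γ cosβ (FS·sinβ − cosβ·tanφ')]
  = 6.9 / [20.4·cos32.1°·(1.16·sin32.1° − cos32.1°·tan19.7°)]
  = 6.9 / [20.4·0.8471·(1.16·0.5314 − 0.8471·0.3581)]
  = 6.9 / 5.4109 = 1.275 m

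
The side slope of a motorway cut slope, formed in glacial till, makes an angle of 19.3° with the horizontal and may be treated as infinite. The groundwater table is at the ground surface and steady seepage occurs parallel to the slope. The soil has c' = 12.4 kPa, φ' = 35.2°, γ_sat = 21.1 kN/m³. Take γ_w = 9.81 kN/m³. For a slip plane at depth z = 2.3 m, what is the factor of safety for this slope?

FS = 1.90

With seepage parallel to the slope and the water table at the surface, the effective normal stress on the slip plane uses the buoyant unit weight γ' = γ_sat − γ_w while the driving shear stress uses γ_sat:
FS = [c' + γ' z cos²β tanφ'] / [γ_sat z sinβ cosβ]
γ' = 21.1 − 9.81 = 11.29 kN/m³
Numerator = 12.4 + 11.29·2.3·cos²19.3°·tan35.2° = 12.4 + 11.29·2.3·0.8908·0.7054 = 28.717 kPa
Denominator = 21.1·2.3·sin19.3°·cos19.3° = 21.1·2.3·0.3305·0.9438 = 15.138 kPa
FS = 28.717 / 15.138 = 1.897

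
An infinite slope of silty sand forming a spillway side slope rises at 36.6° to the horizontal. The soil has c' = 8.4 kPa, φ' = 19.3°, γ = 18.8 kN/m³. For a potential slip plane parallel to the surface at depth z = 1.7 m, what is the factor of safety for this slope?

FS = 1.02

For an infinite slope with a slip plane parallel to the surface (no pore pressure): FS = [c' + γz cos²β tanφ'] / [γz sinβ cosβ].
γz = 18.8·1.7 = 31.96 kN/m²
Numerator = 8.4 + 31.96·cos²36.6°·tan19.3° = 8.4 + 31.96·0.6445·0.3502 = 15.614 kPa
Denominator = 31.96·sin36.6°·cos36.6° = 31.96·0.5962·0.8028 = 15.298 kPa
FS = 15.614 / 15.298 = 1.021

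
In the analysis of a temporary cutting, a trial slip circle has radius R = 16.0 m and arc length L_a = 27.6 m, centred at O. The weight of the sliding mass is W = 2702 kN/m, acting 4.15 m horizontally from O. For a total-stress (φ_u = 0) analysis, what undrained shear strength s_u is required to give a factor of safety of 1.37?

FS = s_u·L_a·R / (W·d), so s_u = FS·W·d / (L_a·R).
s_u = 1.37·2702·4.15 / (27.60·16.0) = 15362.2 / 441.60 = 34.79 kPa

s_u = 34.8 kPa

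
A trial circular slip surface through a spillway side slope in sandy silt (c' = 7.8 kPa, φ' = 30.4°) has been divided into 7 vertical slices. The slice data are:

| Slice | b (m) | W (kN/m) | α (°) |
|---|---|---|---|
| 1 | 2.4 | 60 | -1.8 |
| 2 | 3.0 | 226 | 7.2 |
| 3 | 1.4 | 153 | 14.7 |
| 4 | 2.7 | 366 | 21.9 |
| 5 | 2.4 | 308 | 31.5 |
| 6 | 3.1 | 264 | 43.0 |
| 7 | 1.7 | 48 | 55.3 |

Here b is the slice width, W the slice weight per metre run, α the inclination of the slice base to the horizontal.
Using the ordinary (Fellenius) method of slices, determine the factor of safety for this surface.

FS = 1.53

Ordinary method of slices: FS = Σ[c'·Δl_i + (W_i cosα_i)·tanφ'] / Σ W_i sinα_i, with Δl_i = b_i / cosα_i.
Slice 1: Δl = 2.4/cos(-1.8°) = 2.401 m; N'_1 = 60·cos(-1.8°) = 60.0; c'Δl = 18.73; W sinα = -1.9
Slice 2: Δl = 3.0/cos7.2° = 3.024 m; N'_2 = 226·cos7.2° = 224.2; c'Δl = 23.59; W sinα = 28.3
Slice 3: Δl = 1.4/cos14.7° = 1.447 m; N'_3 = 153·cos14.7° = 148.0; c'Δl = 11.29; W sinα = 38.8
Slice 4: Δl = 2.7/cos21.9° = 2.910 m; N'_4 = 366·cos21.9° = 339.6; c'Δl = 22.70; W sinα = 136.5
Slice 5: Δl = 2.4/cos31.5° = 2.815 m; N'_5 = 308·cos31.5° = 262.6; c'Δl = 21.96; W sinα = 160.9
Slice 6: Δl = 3.1/cos43.0° = 4.239 m; N'_6 = 264·cos43.0° = 193.1; c'Δl = 33.06; W sinα = 180.0
Slice 7: Δl = 1.7/cos55.3° = 2.986 m; N'_7 = 48·cos55.3° = 27.3; c'Δl = 23.29; W sinα = 39.5
Σc'Δl = 154.6 kN/m; ΣN' = 1254.8 kN/m; ΣW sinα = 582.2 kN/m
Resisting = 154.6 + 1254.8·tan30.4° = 154.6 + 736.2 = 890.8 kN/m
FS = 890.8 / 582.2 = 1.530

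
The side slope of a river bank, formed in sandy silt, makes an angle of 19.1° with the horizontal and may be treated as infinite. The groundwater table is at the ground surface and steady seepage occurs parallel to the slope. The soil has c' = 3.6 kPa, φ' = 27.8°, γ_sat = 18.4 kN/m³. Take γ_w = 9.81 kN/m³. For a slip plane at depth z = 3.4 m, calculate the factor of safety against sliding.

With seepage parallel to the slope and the water table at the surface, the effective normal stress on the slip plane uses the buoyant unit weight γ' = γ_sat − γ_w while the driving shear stress uses γ_sat:
FS = [c' + γ' z cos²β tanφ'] / [γ_sat z sinβ cosβ]
γ' = 18.4 − 9.81 = 8.59 kN/m³
Numerator = 3.6 + 8.59·3.4·cos²19.1°·tan27.8° = 3.6 + 8.59·3.4·0.8929·0.5272 = 17.350 kPa
Denominator = 18.4·3.4·sin19.1°·cos19.1° = 18.4·3.4·0.3272·0.9449 = 19.344 kPa
FS = 17.350 / 19.344 = 0.897

FS = 0.90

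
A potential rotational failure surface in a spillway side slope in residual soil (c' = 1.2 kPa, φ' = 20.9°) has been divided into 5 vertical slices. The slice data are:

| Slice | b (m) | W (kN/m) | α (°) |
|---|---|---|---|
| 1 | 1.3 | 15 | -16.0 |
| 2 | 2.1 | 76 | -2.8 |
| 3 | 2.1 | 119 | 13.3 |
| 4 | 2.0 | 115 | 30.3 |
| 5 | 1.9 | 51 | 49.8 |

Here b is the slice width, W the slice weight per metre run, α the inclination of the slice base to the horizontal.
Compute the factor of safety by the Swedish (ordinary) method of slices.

FS = 1.22

Ordinary method of slices: FS = Σ[c'·Δl_i + (W_i cosα_i)·tanφ'] / Σ W_i sinα_i, with Δl_i = b_i / cosα_i.
Slice 1: Δl = 1.3/cos(-16.0°) = 1.352 m; N'_1 = 15·cos(-16.0°) = 14.4; c'Δl = 1.62; W sinα = -4.1
Slice 2: Δl = 2.1/cos(-2.8°) = 2.103 m; N'_2 = 76·cos(-2.8°) = 75.9; c'Δl = 2.52; W sinα = -3.7
Slice 3: Δl = 2.1/cos13.3° = 2.158 m; N'_3 = 119·cos13.3° = 115.8; c'Δl = 2.59; W sinα = 27.4
Slice 4: Δl = 2.0/cos30.3° = 2.316 m; N'_4 = 115·cos30.3° = 99.3; c'Δl = 2.78; W sinα = 58.0
Slice 5: Δl = 1.9/cos49.8° = 2.944 m; N'_5 = 51·cos49.8° = 32.9; c'Δl = 3.53; W sinα = 39.0
Σc'Δl = 13.0 kN/m; ΣN' = 338.3 kN/m; ΣW sinα = 116.5 kN/m
Resisting = 13.0 + 338.3·tan20.9° = 13.0 + 129.2 = 142.2 kN/m
FS = 142.2 / 116.5 = 1.221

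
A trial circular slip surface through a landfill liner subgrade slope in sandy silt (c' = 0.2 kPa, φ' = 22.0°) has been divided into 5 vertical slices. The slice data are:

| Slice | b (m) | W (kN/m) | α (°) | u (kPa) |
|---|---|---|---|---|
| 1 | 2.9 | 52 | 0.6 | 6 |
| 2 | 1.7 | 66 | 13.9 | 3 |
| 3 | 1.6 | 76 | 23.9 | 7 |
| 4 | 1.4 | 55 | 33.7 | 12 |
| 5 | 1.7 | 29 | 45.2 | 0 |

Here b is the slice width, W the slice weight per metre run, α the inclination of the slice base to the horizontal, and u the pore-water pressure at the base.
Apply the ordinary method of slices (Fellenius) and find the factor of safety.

Ordinary method of slices: FS = Σ[c'·Δl_i + (W_i cosα_i − u_i·Δl_i)·tanφ'] / Σ W_i sinα_i, with Δl_i = b_i / cosα_i.
Slice 1: Δl = 2.9/cos0.6° = 2.900 m; N'_1 = 52·cos0.6° − 6·2.900 = 34.6; c'Δl = 0.58; W sinα = 0.5
Slice 2: Δl = 1.7/cos13.9° = 1.751 m; N'_2 = 66·cos13.9° − 3·1.751 = 58.8; c'Δl = 0.35; W sinα = 15.9
Slice 3: Δl = 1.6/cos23.9° = 1.750 m; N'_3 = 76·cos23.9° − 7·1.750 = 57.2; c'Δl = 0.35; W sinα = 30.8
Slice 4: Δl = 1.4/cos33.7° = 1.683 m; N'_4 = 55·cos33.7° − 12·1.683 = 25.6; c'Δl = 0.34; W sinα = 30.5
Slice 5: Δl = 1.7/cos45.2° = 2.413 m; N'_5 = 29·cos45.2° − 0·2.413 = 20.4; c'Δl = 0.48; W sinα = 20.6
Σc'Δl = 2.1 kN/m; ΣN' = 196.6 kN/m; ΣW sinα = 98.3 kN/m
Resisting = 2.1 + 196.6·tan22.0° = 2.1 + 79.4 = 81.5 kN/m
FS = 81.5 / 98.3 = 0.830

FS = 0.83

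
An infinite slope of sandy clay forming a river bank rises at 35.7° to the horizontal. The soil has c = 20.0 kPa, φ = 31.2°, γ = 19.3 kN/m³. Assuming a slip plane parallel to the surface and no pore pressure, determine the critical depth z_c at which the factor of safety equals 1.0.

Setting FS = 1.00 in FS = [c + γz cos²β tanφ] / [γz sinβ cosβ] and solving for z:
z = c / [γ cosβ (FS·sinβ − cosβ·tanφ)]
  = 20.0 / [19.3·cos35.7°·(1.00·sin35.7° − cos35.7°·tan31.2°)]
  = 20.0 / [19.3·0.8121·(1.00·0.5835 − 0.8121·0.6056)]
  = 20.0 / 1.4376 = 13.912 m

z_c = 13.91 m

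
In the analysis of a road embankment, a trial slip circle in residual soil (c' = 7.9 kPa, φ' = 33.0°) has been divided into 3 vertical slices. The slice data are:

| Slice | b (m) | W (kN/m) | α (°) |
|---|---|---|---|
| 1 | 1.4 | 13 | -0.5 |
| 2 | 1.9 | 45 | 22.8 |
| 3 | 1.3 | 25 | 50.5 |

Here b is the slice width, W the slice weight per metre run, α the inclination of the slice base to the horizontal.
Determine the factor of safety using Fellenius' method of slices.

Ordinary method of slices: FS = Σ[c'·Δl_i + (W_i cosα_i)·tanφ'] / Σ W_i sinα_i, with Δl_i = b_i / cosα_i.
Slice 1: Δl = 1.4/cos(-0.5°) = 1.400 m; N'_1 = 13·cos(-0.5°) = 13.0; c'Δl = 11.06; W sinα = -0.1
Slice 2: Δl = 1.9/cos22.8° = 2.061 m; N'_2 = 45·cos22.8° = 41.5; c'Δl = 16.28; W sinα = 17.4
Slice 3: Δl = 1.3/cos50.5° = 2.044 m; N'_3 = 25·cos50.5° = 15.9; c'Δl = 16.15; W sinα = 19.3
Σc'Δl = 43.5 kN/m; ΣN' = 70.4 kN/m; ΣW sinα = 36.6 kN/m
Resisting = 43.5 + 70.4·tan33.0° = 43.5 + 45.7 = 89.2 kN/m
FS = 89.2 / 36.6 = 2.436

FS = 2.44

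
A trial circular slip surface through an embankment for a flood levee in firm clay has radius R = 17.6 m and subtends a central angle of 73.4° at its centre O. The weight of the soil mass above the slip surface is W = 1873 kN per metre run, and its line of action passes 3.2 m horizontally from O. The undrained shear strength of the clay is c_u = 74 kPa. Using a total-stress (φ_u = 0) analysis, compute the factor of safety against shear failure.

FS = 4.90

Taking moments about the centre O, the resisting moment is provided by the undrained shear strength acting along the arc:
Arc length L_a = R·θ = 17.6·(73.4°·π/180) = 17.6·1.2811 = 22.55 m
M_R = c_u·L_a·R = 74·22.55·17.6 = 29365.0 kN·m/m
M_D = W·d = 1873·3.2 = 5993.6 kN·m/m
FS = M_R / M_D = 29365.0 / 5993.6 = 4.899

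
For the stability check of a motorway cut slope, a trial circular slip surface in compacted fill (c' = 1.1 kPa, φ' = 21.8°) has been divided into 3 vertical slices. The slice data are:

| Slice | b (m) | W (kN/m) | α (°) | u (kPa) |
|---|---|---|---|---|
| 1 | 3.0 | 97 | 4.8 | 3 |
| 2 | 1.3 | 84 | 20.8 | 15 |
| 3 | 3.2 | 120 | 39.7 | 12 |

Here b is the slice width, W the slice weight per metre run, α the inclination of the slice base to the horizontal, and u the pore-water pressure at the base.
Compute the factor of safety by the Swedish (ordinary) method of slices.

FS = 0.74

Ordinary method of slices: FS = Σ[c'·Δl_i + (W_i cosα_i − u_i·Δl_i)·tanφ'] / Σ W_i sinα_i, with Δl_i = b_i / cosα_i.
Slice 1: Δl = 3.0/cos4.8° = 3.011 m; N'_1 = 97·cos4.8° − 3·3.011 = 87.6; c'Δl = 3.31; W sinα = 8.1
Slice 2: Δl = 1.3/cos20.8° = 1.391 m; N'_2 = 84·cos20.8° − 15·1.391 = 57.7; c'Δl = 1.53; W sinα = 29.8
Slice 3: Δl = 3.2/cos39.7° = 4.159 m; N'_3 = 120·cos39.7° − 12·4.159 = 42.4; c'Δl = 4.57; W sinα = 76.7
Σc'Δl = 9.4 kN/m; ΣN' = 187.7 kN/m; ΣW sinα = 114.6 kN/m
Resisting = 9.4 + 187.7·tan21.8° = 9.4 + 75.1 = 84.5 kN/m
FS = 84.5 / 114.6 = 0.737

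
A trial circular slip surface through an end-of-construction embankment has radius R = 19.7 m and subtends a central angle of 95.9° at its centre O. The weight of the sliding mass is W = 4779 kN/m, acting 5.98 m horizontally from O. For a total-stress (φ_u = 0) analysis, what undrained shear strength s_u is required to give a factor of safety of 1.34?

FS = s_u·L_a·R / (W·d), so s_u = FS·W·d / (L_a·R).
Arc length L_a = R·θ = 19.7·(95.9°·π/180) = 19.7·1.6738 = 32.97 m
s_u = 1.34·4779·5.98 / (32.97·19.7) = 38295.1 / 649.57 = 58.95 kPa

s_u = 59.0 kPa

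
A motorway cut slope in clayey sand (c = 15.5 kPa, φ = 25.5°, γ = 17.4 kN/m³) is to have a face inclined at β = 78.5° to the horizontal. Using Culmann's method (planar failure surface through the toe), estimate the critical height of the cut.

H_c = 7.91 m

Culmann's analysis gives the critical failure plane at α_cr = (β + φ)/2 = (78.5 + 25.5)/2 = 52.0°, and the critical height
H_c = (4c/γ) · sinβ cosφ / [1 − cos(β − φ)]
    = (4·15.5/17.4) · sin78.5°·cos25.5° / [1 − cos(53.0°)]
    = 3.563 · 0.9799·0.9026 / [1 − 0.6018]
    = 3.563 · 0.8845 / 0.3982
    = 7.91 m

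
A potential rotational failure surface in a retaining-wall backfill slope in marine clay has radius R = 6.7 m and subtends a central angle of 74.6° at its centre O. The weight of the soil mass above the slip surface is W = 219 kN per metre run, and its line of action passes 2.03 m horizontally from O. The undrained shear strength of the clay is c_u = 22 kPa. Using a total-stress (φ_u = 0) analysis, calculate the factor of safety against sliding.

Taking moments about the centre O, the resisting moment is provided by the undrained shear strength acting along the arc:
Arc length L_a = R·θ = 6.7·(74.6°·π/180) = 6.7·1.3020 = 8.72 m
M_R = c_u·L_a·R = 22·8.72·6.7 = 1285.8 kN·m/m
M_D = W·d = 219·2.03 = 444.6 kN·m/m
FS = M_R / M_D = 1285.8 / 444.6 = 2.892

FS = 2.89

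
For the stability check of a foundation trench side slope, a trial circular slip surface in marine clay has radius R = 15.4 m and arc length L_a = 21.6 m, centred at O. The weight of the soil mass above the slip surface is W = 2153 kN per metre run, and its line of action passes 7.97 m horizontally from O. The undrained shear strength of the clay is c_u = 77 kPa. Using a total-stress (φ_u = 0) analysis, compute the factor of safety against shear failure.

Taking moments about the centre O, the resisting moment is provided by the undrained shear strength acting along the arc:
M_R = c_u·L_a·R = 77·21.60·15.4 = 25613.3 kN·m/m
M_D = W·d = 2153·7.97 = 17159.4 kN·m/m
FS = M_R / M_D = 25613.3 / 17159.4 = 1.493

FS = 1.49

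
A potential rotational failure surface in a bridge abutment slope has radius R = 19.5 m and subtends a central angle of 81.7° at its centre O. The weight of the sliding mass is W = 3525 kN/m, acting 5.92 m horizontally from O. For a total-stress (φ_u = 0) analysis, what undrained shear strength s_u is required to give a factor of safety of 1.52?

s_u = 58.5 kPa

FS = s_u·L_a·R / (W·d), so s_u = FS·W·d / (L_a·R).
Arc length L_a = R·θ = 19.5·(81.7°·π/180) = 19.5·1.4259 = 27.81 m
s_u = 1.52·3525·5.92 / (27.81·19.5) = 31719.4 / 542.21 = 58.50 kPa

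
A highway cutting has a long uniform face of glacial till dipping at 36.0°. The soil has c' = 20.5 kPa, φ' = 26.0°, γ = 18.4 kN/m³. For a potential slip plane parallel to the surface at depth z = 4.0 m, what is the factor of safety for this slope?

For an infinite slope with a slip plane parallel to the surface (no pore pressure): FS = [c' + γz cos²β tanφ'] / [γz sinβ cosβ].
γz = 18.4·4.0 = 73.60 kN/m²
Numerator = 20.5 + 73.60·cos²36.0°·tan26.0° = 20.5 + 73.60·0.6545·0.4877 = 43.995 kPa
Denominator = 73.60·sin36.0°·cos36.0° = 73.60·0.5878·0.8090 = 34.999 kPa
FS = 43.995 / 34.999 = 1.257

FS = 1.26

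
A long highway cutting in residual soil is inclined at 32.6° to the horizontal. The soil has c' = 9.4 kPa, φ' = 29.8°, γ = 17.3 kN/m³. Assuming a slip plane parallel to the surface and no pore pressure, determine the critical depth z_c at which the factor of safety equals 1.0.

z_c = 11.46 m

Setting FS = 1.00 in FS = [c' + γz cos²β tanφ'] / [γz sinβ cosβ] and solving for z:
z = c' / [γ cosβ (FS·sinβ − cosβ·tanφ')]
  = 9.4 / [17.3·cos32.6°·(1.00·sin32.6° − cos32.6°·tan29.8°)]
  = 9.4 / [17.3·0.8425·(1.00·0.5388 − 0.8425·0.5727)]
  = 9.4 / 0.8204 = 11.457 m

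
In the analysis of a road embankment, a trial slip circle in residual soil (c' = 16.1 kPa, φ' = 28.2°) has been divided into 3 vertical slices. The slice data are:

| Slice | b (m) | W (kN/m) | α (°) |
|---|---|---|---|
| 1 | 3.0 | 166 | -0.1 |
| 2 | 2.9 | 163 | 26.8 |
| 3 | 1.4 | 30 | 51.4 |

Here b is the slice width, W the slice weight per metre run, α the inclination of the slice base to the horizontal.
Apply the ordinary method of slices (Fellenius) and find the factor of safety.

FS = 3.25

Ordinary method of slices: FS = Σ[c'·Δl_i + (W_i cosα_i)·tanφ'] / Σ W_i sinα_i, with Δl_i = b_i / cosα_i.
Slice 1: Δl = 3.0/cos(-0.1°) = 3.000 m; N'_1 = 166·cos(-0.1°) = 166.0; c'Δl = 48.30; W sinα = -0.3
Slice 2: Δl = 2.9/cos26.8° = 3.249 m; N'_2 = 163·cos26.8° = 145.5; c'Δl = 52.31; W sinα = 73.5
Slice 3: Δl = 1.4/cos51.4° = 2.244 m; N'_3 = 30·cos51.4° = 18.7; c'Δl = 36.13; W sinα = 23.4
Σc'Δl = 136.7 kN/m; ΣN' = 330.2 kN/m; ΣW sinα = 96.6 kN/m
Resisting = 136.7 + 330.2·tan28.2° = 136.7 + 177.1 = 313.8 kN/m
FS = 313.8 / 96.6 = 3.247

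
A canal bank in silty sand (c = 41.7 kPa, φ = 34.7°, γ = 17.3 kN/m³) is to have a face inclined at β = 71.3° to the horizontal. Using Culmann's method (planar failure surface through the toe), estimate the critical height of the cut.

Culmann's analysis gives the critical failure plane at α_cr = (β + φ)/2 = (71.3 + 34.7)/2 = 53.0°, and the critical height
H_c = (4c/γ) · sinβ cosφ / [1 − cos(β − φ)]
    = (4·41.7/17.3) · sin71.3°·cos34.7° / [1 − cos(36.6°)]
    = 9.642 · 0.9472·0.8221 / [1 − 0.8028]
    = 9.642 · 0.7787 / 0.1972
    = 38.08 m

H_c = 38.08 m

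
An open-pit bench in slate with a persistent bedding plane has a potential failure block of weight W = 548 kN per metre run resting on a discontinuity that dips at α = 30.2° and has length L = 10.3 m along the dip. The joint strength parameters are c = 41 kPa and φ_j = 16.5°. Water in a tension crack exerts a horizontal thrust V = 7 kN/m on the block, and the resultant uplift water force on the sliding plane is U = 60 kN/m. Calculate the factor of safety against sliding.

FS = 1.93

Resolving the block weight along and normal to the plane and applying the Mohr–Coulomb strength on the joint:
N' = W cosα − U − V sinα = 548·cos30.2° − 60 − 7·sin30.2° = 410.1 kN/m
Driving force T = W sinα + V cosα = 548·sin30.2° + 7·cos30.2° = 281.7 kN/m
Resisting force R = c·L + N'·tanφ_j = 41·10.3 + 410.1·tan16.5° = 422.3 + 121.5 = 543.8 kN/m
FS = R / T = 543.8 / 281.7 = 1.930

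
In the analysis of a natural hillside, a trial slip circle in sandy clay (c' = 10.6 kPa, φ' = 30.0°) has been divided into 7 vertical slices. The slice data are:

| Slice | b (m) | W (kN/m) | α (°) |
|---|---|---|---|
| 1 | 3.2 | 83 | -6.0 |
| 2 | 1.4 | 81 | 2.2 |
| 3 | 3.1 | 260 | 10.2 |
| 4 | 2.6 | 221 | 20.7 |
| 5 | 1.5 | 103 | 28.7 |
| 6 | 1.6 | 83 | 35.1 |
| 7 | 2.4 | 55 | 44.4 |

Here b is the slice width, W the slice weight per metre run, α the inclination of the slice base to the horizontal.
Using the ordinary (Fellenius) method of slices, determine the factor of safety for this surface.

Ordinary method of slices: FS = Σ[c'·Δl_i + (W_i cosα_i)·tanφ'] / Σ W_i sinα_i, with Δl_i = b_i / cosα_i.
Slice 1: Δl = 3.2/cos(-6.0°) = 3.218 m; N'_1 = 83·cos(-6.0°) = 82.5; c'Δl = 34.11; W sinα = -8.7
Slice 2: Δl = 1.4/cos2.2° = 1.401 m; N'_2 = 81·cos2.2° = 80.9; c'Δl = 14.85; W sinα = 3.1
Slice 3: Δl = 3.1/cos10.2° = 3.150 m; N'_3 = 260·cos10.2° = 255.9; c'Δl = 33.39; W sinα = 46.0
Slice 4: Δl = 2.6/cos20.7° = 2.779 m; N'_4 = 221·cos20.7° = 206.7; c'Δl = 29.46; W sinα = 78.1
Slice 5: Δl = 1.5/cos28.7° = 1.710 m; N'_5 = 103·cos28.7° = 90.3; c'Δl = 18.13; W sinα = 49.5
Slice 6: Δl = 1.6/cos35.1° = 1.956 m; N'_6 = 83·cos35.1° = 67.9; c'Δl = 20.73; W sinα = 47.7
Slice 7: Δl = 2.4/cos44.4° = 3.359 m; N'_7 = 55·cos44.4° = 39.3; c'Δl = 35.61; W sinα = 38.5
Σc'Δl = 186.3 kN/m; ΣN' = 823.7 kN/m; ΣW sinα = 254.3 kN/m
Resisting = 186.3 + 823.7·tan30.0° = 186.3 + 475.5 = 661.8 kN/m
FS = 661.8 / 254.3 = 2.603

FS = 2.60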